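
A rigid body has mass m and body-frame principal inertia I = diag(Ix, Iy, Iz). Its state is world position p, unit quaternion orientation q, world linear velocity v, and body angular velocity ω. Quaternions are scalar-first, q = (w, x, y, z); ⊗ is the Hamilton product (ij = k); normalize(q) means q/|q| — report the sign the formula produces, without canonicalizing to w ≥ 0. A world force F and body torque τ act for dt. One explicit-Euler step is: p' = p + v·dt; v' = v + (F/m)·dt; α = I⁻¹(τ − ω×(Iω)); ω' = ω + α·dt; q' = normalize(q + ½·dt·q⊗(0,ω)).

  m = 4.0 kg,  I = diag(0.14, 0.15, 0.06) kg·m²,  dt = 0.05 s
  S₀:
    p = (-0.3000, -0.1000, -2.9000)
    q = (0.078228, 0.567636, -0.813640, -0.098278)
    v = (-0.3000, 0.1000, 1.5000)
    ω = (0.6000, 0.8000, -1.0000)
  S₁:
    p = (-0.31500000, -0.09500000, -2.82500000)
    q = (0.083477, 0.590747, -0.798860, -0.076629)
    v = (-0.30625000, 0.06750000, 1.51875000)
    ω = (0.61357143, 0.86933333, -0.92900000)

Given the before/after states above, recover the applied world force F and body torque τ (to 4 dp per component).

Δω = ω₁−ω₀ = (0.01357143, 0.06933333, 0.07100000)
applied torque τ = (0.1100, 0.1600, 0.0900)
v₁ − v₀ = (-0.00625000, -0.03250000, 0.01875000)
F = m·Δv/dt = (-0.5000, -2.6000, 1.5000)

F = (-0.5000, -2.6000, 1.5000)
τ = (0.1100, 0.1600, 0.0900)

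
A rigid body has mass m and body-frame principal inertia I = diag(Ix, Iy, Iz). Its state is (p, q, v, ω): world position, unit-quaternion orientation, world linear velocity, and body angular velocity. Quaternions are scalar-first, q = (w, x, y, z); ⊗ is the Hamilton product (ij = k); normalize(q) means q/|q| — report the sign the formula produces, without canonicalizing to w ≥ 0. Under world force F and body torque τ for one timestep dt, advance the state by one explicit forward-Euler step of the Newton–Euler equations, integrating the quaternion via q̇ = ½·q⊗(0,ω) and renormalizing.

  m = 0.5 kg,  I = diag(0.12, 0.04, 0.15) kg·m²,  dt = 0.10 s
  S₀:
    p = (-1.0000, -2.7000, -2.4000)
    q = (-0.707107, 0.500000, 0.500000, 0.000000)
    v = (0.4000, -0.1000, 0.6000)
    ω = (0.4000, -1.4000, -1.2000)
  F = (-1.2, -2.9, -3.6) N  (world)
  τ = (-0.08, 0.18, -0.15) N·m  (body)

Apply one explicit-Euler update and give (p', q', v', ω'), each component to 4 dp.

new position p' = (-0.9600, -2.7100, -2.3400)
v + (F/m)dt = (0.1600, -0.6800, -0.1200)
precession coupling ω×(Iω) = (0.1848, 0.0144, 0.0448)
α = I⁻¹(τ − ω×Iω) = (-2.2067, 4.1400, -1.2987)
new body rate ω' = (0.1793, -0.9860, -1.3299)
2q̇ = q⊗(0,ω) = (0.5000000, -0.8828428, 1.5899498, -0.0514716)
q' = normalize(q + ½dt·q⊗(0,ω)) = (-0.6791, 0.4538, 0.5769, -0.0026)

p' = (-0.9600, -2.7100, -2.3400)
q' = (-0.6791, 0.4538, 0.5769, -0.0026)
v' = (0.1600, -0.6800, -0.1200)
ω' = (0.1793, -0.9860, -1.3299)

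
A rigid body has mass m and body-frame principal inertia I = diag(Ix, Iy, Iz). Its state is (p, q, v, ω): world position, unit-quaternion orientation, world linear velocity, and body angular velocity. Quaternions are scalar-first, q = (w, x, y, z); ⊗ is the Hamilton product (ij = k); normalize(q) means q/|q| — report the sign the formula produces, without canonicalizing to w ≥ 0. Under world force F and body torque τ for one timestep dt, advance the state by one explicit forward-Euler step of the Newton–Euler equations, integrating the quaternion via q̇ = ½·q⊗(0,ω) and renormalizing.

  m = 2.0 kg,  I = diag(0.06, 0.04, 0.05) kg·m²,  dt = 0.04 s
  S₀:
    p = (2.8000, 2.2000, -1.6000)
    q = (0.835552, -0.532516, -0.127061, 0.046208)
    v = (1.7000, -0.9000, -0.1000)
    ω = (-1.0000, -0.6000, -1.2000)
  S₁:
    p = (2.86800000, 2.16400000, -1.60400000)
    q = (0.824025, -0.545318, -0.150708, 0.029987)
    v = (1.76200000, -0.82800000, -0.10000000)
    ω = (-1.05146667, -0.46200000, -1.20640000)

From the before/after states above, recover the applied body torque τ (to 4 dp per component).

rate change Δω = (-0.05146667, 0.13800000, -0.00640000)
applied torque τ = (-0.0700, 0.1500, -0.0200)

τ = (-0.0700, 0.1500, -0.0200)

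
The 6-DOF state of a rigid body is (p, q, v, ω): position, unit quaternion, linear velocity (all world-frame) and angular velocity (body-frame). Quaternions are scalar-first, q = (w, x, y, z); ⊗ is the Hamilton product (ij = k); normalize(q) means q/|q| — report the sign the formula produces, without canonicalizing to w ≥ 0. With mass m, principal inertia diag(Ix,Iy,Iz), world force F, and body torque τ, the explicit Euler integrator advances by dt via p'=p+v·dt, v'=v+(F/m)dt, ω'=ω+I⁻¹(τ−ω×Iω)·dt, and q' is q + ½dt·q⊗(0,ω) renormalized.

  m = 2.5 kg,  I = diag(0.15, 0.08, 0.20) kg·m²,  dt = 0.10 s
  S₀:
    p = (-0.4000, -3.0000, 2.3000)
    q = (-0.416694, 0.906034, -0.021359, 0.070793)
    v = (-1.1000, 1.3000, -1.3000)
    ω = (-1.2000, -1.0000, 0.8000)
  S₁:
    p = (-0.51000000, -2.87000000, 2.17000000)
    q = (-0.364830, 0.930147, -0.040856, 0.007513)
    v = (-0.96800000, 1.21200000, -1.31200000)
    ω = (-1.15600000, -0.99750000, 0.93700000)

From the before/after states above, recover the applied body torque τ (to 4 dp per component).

Δω = ω₁−ω₀ = (0.04400000, 0.00250000, 0.13700000)
ω₀×(Iω₀) = (-0.0960, 0.0480, -0.0840)
τ = I·(Δω/dt) + ω₀×(Iω₀) = (-0.0300, 0.0500, 0.1900)

τ = (-0.0300, 0.0500, 0.1900)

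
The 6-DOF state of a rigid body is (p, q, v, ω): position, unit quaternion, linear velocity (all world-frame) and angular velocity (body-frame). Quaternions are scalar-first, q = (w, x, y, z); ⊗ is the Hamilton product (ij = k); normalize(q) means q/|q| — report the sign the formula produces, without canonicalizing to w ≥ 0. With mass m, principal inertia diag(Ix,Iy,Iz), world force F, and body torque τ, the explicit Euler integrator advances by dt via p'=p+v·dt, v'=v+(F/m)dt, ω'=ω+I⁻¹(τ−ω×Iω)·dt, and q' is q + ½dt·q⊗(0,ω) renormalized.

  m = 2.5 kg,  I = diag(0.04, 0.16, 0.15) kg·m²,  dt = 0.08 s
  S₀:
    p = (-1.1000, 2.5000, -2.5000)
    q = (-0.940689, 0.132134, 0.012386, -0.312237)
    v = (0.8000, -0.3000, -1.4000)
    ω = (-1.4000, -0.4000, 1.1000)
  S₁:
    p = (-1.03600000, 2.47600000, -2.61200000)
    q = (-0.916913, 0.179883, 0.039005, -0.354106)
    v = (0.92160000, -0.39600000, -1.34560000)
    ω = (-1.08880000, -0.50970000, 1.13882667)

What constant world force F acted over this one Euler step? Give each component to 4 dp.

F = (3.8000, -3.0000, 1.7000)

velocity change Δv = (0.12160000, -0.09600000, 0.05440000)
F = m·Δv/dt = (3.8000, -3.0000, 1.7000)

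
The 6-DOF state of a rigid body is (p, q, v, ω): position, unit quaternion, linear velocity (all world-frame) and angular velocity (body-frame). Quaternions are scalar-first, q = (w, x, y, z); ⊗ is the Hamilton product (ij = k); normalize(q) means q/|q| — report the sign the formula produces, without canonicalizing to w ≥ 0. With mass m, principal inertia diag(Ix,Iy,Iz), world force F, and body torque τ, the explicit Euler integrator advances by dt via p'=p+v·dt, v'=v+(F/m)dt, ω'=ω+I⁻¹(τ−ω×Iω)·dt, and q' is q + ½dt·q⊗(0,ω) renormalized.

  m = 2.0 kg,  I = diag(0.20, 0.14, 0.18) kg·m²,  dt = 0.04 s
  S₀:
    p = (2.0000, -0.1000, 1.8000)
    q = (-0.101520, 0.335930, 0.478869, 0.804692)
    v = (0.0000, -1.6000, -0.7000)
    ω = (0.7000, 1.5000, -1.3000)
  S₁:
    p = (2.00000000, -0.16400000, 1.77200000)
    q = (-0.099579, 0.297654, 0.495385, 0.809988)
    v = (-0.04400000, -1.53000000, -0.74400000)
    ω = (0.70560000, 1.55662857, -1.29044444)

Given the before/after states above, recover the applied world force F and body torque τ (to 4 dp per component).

Δv = v₁−v₀ = (-0.04400000, 0.07000000, -0.04400000)
m·(v₁−v₀)/dt = (-2.2000, 3.5000, -2.2000)
Δω = ω₁−ω₀ = (0.00560000, 0.05662857, 0.00955556)
ω₀×(Iω₀) = (-0.0780, -0.0182, -0.0630)
τ = I·(Δω/dt) + ω₀×(Iω₀) = (-0.0500, 0.1800, -0.0200)

F = (-2.2000, 3.5000, -2.2000)
τ = (-0.0500, 0.1800, -0.0200)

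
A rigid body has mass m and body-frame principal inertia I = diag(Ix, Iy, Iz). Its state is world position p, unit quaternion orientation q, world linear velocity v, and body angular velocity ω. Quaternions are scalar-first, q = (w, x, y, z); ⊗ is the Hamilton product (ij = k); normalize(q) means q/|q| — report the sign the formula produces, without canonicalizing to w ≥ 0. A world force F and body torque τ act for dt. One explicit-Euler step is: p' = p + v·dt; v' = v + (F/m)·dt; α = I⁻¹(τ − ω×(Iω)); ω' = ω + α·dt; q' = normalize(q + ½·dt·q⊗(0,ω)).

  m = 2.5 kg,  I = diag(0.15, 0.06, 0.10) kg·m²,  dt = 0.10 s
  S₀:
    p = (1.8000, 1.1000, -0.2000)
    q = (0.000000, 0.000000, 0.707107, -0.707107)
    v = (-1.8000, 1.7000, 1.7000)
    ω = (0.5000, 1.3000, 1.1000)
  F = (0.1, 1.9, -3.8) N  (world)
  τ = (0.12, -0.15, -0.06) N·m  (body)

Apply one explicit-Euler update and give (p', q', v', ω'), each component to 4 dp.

linear accel F/m = (0.0400, 0.7600, -1.5200)
p' = p + v·dt = (1.6200, 1.2700, -0.0300)
new velocity v' = (-1.7960, 1.7760, 1.5480)
precession coupling ω×(Iω) = (0.0572, 0.0275, -0.0585)
(τ − ω×Iω)/I = (0.4187, -2.9583, -0.0150)
ω' = ω + α·dt = (0.5419, 1.0042, 1.0985)
2q̇ = q⊗(0,ω) = (-0.1414214, 1.6970568, -0.3535535, -0.3535535)
q + ½dt·q⊗(0,ω), renormalized = (-0.0070, 0.0845, 0.6867, -0.7219)

p' = (1.6200, 1.2700, -0.0300)
q' = (-0.0070, 0.0845, 0.6867, -0.7219)
v' = (-1.7960, 1.7760, 1.5480)
ω' = (0.5419, 1.0042, 1.0985)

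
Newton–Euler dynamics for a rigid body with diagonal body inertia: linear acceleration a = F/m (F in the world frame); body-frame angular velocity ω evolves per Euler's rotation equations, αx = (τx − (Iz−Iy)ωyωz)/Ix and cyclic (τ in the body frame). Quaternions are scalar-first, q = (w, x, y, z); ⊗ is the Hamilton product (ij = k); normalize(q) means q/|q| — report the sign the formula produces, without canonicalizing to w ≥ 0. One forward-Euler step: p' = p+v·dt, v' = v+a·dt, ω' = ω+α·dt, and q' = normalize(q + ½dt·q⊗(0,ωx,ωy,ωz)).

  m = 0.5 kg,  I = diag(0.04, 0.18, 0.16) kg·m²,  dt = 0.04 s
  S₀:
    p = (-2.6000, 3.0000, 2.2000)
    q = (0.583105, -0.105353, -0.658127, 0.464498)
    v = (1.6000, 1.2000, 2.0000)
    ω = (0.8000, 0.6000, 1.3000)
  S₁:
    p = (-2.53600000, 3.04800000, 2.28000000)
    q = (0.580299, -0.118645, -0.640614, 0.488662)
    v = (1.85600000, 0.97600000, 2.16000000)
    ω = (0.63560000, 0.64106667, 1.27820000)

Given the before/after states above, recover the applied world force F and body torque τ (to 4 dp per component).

F = (3.2000, -2.8000, 2.0000)
τ = (-0.1800, 0.0600, -0.0200)

rate change Δω = (-0.16440000, 0.04106667, -0.02180000)
applied torque τ = (-0.1800, 0.0600, -0.0200)
velocity change Δv = (0.25600000, -0.22400000, 0.16000000)
applied force F = (3.2000, -2.8000, 2.0000)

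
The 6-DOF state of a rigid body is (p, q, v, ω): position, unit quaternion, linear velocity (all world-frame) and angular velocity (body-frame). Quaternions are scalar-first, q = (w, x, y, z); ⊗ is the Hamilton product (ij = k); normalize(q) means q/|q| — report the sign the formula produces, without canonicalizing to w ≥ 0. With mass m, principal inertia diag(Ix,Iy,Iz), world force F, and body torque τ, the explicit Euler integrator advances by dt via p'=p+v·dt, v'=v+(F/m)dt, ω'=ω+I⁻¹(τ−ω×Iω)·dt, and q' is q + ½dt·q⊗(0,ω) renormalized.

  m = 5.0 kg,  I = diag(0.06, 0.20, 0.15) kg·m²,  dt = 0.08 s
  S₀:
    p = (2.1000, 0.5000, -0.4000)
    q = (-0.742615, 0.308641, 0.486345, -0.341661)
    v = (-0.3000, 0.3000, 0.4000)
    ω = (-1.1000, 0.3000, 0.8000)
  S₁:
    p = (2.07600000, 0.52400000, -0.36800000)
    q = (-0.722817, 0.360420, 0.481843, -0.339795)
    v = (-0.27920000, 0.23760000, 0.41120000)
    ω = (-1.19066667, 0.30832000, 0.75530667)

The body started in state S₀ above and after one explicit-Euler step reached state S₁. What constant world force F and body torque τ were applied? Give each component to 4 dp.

Δv = v₁−v₀ = (0.02080000, -0.06240000, 0.01120000)
applied force F = (1.3000, -3.9000, 0.7000)
Δω = ω₁−ω₀ = (-0.09066667, 0.00832000, -0.04469333)
I·α + gyro = (-0.0800, 0.1000, -0.1300)

F = (1.3000, -3.9000, 0.7000)
τ = (-0.0800, 0.1000, -0.1300)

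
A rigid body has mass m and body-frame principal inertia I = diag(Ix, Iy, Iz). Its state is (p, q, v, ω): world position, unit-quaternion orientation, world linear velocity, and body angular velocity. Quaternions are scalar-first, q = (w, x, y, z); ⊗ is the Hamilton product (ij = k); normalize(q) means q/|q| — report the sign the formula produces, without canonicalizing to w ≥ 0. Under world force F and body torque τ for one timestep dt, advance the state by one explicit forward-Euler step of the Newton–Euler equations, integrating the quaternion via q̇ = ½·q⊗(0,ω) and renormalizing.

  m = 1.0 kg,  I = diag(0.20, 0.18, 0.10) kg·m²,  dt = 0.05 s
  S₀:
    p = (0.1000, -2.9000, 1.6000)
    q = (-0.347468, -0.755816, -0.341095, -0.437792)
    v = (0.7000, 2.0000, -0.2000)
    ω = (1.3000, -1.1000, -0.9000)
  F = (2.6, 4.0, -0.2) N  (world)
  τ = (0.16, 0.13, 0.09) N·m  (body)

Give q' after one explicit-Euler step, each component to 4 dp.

2q̇ = q⊗(0,ω) = (0.2133435, -0.6262941, -0.8671492, 1.5875423)
q + ½dt·q⊗(0,ω), renormalized = (-0.3417, -0.7706, -0.3624, -0.3976)

q' = (-0.3417, -0.7706, -0.3624, -0.3976)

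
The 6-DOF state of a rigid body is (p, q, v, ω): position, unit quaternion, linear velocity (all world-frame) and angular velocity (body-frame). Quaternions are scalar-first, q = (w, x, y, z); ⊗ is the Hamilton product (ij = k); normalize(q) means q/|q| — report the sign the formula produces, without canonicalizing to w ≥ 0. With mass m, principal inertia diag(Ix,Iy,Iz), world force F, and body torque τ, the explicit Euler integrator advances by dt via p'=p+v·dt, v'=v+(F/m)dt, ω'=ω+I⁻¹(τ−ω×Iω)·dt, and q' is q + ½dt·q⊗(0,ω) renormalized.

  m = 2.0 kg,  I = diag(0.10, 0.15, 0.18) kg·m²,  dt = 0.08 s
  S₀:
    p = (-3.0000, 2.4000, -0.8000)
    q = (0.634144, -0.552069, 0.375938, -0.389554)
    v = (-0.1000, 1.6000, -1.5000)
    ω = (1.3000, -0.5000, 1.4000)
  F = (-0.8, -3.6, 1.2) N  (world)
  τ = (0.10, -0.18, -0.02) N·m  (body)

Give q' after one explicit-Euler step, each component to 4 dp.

q⊗(0,ω) = (1.4510343, 1.1559234, -0.0505956, 0.6751167)
q' = normalize(q + ½dt·q⊗(0,ω)) = (0.6900, -0.5043, 0.3728, -0.3614)

q' = (0.6900, -0.5043, 0.3728, -0.3614)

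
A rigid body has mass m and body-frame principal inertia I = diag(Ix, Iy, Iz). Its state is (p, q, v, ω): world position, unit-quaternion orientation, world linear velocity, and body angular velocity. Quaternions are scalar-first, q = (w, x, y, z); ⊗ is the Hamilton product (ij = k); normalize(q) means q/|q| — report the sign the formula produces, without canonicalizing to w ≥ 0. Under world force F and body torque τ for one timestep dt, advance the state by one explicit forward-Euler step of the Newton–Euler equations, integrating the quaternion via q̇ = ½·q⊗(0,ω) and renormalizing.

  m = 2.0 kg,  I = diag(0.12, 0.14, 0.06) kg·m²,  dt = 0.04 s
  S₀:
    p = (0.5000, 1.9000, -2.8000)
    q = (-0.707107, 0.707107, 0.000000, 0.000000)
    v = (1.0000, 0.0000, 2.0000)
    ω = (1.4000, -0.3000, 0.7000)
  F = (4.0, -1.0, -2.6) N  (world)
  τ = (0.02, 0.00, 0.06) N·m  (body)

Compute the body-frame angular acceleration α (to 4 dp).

gyro term ω×Iω = (0.0168, 0.0588, -0.0084)
(τ − ω×Iω)/I = (0.0267, -0.4200, 1.1400)

α = (0.0267, -0.4200, 1.1400)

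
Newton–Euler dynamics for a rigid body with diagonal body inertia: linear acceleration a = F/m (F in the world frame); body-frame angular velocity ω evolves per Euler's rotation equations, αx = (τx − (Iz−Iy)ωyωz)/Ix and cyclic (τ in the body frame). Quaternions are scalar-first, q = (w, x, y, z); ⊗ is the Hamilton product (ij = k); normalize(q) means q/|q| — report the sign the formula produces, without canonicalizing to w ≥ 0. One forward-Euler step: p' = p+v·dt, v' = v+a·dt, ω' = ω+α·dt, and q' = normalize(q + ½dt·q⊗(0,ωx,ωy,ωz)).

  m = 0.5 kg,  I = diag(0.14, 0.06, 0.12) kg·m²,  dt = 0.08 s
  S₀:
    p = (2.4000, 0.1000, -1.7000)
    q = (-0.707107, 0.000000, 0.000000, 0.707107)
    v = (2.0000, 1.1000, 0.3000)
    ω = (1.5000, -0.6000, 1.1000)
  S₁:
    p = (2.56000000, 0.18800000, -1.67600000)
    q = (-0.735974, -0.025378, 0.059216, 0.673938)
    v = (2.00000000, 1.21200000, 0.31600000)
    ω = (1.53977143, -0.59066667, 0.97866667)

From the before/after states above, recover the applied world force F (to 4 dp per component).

F = (0.0000, 0.7000, 0.1000)

v₁ − v₀ = (0.00000000, 0.11200000, 0.01600000)
applied force F = (0.0000, 0.7000, 0.1000)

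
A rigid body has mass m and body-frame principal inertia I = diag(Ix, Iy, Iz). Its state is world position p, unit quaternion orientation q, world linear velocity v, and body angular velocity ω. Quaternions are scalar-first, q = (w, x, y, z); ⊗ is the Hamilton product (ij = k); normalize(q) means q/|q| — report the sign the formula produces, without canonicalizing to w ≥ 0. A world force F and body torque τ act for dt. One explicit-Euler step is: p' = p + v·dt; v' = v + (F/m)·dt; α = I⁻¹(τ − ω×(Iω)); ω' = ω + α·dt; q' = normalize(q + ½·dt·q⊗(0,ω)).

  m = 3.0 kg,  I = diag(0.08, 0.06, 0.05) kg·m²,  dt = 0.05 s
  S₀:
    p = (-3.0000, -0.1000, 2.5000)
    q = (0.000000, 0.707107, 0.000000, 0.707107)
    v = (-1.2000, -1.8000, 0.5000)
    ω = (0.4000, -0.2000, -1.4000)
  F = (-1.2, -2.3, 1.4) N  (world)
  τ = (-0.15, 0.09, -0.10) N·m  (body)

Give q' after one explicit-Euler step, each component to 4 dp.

2q̇ = q⊗(0,ω) = (0.7071070, 0.1414214, 1.2727926, -0.1414214)
q + ½dt·q⊗(0,ω), renormalized = (0.0177, 0.7102, 0.0318, 0.7031)

q' = (0.0177, 0.7102, 0.0318, 0.7031)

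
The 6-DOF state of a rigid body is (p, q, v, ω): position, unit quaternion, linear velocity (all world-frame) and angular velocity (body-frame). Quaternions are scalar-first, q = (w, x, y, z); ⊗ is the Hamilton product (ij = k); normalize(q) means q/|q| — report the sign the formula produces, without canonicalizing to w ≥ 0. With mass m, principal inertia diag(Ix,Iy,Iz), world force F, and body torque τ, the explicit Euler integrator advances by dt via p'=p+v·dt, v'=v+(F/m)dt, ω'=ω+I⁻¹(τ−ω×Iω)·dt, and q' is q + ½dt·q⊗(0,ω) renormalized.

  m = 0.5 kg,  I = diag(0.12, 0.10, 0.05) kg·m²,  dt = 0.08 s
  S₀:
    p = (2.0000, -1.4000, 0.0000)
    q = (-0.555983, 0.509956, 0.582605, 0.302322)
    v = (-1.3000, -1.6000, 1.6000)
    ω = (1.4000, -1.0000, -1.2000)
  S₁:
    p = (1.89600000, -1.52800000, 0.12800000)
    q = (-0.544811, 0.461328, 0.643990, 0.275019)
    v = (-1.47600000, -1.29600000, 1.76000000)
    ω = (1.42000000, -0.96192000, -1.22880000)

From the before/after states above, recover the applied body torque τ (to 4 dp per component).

τ = (-0.0300, -0.0700, 0.0100)

rate change Δω = (0.02000000, 0.03808000, -0.02880000)
I·α + gyro = (-0.0300, -0.0700, 0.0100)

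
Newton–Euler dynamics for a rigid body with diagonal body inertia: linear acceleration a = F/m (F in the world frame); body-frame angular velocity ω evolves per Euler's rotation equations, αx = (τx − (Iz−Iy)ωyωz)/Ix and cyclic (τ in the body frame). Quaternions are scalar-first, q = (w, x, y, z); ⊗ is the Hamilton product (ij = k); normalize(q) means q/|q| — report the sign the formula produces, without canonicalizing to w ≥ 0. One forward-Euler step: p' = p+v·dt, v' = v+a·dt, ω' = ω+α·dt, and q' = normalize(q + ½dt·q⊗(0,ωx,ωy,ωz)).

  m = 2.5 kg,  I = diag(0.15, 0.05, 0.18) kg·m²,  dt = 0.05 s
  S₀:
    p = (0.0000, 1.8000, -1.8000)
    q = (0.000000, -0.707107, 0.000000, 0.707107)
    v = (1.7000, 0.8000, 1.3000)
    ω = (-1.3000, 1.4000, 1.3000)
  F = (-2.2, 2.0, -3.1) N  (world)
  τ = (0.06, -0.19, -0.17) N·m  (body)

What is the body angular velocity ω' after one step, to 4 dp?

ω' = (-1.3589, 1.1593, 1.2022)

precession coupling ω×(Iω) = (0.2366, 0.0507, 0.1820)
(τ − ω×Iω)/I = (-1.1773, -4.8140, -1.9556)
ω + α·dt = (-1.3589, 1.1593, 1.2022)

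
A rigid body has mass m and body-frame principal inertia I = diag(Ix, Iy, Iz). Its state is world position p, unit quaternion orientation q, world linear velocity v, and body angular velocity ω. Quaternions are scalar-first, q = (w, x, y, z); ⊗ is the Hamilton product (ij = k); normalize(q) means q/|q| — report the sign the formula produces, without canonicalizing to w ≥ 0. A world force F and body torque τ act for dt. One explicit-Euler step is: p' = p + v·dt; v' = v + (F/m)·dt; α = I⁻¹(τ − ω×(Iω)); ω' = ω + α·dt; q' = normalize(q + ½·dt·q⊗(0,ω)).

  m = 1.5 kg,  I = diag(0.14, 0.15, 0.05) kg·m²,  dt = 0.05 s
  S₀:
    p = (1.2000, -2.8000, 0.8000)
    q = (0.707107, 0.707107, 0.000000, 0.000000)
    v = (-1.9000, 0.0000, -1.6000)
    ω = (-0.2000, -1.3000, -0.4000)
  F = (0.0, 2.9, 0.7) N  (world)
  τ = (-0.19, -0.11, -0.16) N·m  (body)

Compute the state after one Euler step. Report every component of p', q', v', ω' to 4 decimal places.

p' = (1.1050, -2.8000, 0.7200)
q' = (0.7102, 0.7032, -0.0159, -0.0300)
v' = (-1.9000, 0.0967, -1.5767)
ω' = (-0.2493, -1.3391, -0.5626)

precession coupling ω×(Iω) = (-0.0520, 0.0072, 0.0026)
α = I⁻¹(τ − ω×Iω) = (-0.9857, -0.7813, -3.2520)
ω + α·dt = (-0.2493, -1.3391, -0.5626)
q⊗(0,ω) = (0.1414214, -0.1414214, -0.6363963, -1.2020819)
updated quaternion q' = (0.7102, 0.7032, -0.0159, -0.0300)
new position p' = (1.1050, -2.8000, 0.7200)
new velocity v' = (-1.9000, 0.0967, -1.5767)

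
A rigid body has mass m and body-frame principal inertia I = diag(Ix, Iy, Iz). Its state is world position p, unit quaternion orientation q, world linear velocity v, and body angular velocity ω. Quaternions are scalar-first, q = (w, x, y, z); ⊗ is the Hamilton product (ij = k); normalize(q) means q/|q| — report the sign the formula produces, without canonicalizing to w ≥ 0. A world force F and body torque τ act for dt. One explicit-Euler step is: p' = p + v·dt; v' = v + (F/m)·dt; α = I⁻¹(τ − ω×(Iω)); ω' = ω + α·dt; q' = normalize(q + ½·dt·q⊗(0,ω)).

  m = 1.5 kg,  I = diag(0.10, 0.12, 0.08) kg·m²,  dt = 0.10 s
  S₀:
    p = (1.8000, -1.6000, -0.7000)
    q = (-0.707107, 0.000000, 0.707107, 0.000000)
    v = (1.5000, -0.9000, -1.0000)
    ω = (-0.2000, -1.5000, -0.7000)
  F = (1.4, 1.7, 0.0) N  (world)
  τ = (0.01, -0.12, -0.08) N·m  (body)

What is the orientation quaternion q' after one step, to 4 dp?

2q̇ = q⊗(0,ω) = (1.0606605, -0.3535535, 1.0606605, 0.6363963)
q' = normalize(q + ½dt·q⊗(0,ω)) = (-0.6518, -0.0176, 0.7575, 0.0317)

q' = (-0.6518, -0.0176, 0.7575, 0.0317)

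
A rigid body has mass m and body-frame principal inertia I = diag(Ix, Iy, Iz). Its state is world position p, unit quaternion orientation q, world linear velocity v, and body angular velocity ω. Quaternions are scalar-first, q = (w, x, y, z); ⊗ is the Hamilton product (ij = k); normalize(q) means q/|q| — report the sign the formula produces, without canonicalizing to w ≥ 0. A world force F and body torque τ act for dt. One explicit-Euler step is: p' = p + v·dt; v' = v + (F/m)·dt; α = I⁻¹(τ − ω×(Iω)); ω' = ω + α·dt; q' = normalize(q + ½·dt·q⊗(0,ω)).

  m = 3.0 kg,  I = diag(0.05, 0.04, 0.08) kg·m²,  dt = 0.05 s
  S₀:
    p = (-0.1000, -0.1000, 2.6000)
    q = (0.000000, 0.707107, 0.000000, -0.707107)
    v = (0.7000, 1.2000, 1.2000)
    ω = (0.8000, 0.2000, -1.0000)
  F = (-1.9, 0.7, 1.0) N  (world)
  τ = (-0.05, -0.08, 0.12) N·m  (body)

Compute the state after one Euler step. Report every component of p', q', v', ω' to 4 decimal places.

(τ − ω×Iω)/I = (-0.8400, -2.6000, 1.5200)
new body rate ω' = (0.7580, 0.0700, -0.9240)
q⊗(0,ω) = (-1.2727926, 0.1414214, 0.1414214, 0.1414214)
q' = normalize(q + ½dt·q⊗(0,ω)) = (-0.0318, 0.7103, 0.0035, -0.7032)
a = (-0.6333, 0.2333, 0.3333)
p + v·dt = (-0.0650, -0.0400, 2.6600)
v + (F/m)dt = (0.6683, 1.2117, 1.2167)

p' = (-0.0650, -0.0400, 2.6600)
q' = (-0.0318, 0.7103, 0.0035, -0.7032)
v' = (0.6683, 1.2117, 1.2167)
ω' = (0.7580, 0.0700, -0.9240)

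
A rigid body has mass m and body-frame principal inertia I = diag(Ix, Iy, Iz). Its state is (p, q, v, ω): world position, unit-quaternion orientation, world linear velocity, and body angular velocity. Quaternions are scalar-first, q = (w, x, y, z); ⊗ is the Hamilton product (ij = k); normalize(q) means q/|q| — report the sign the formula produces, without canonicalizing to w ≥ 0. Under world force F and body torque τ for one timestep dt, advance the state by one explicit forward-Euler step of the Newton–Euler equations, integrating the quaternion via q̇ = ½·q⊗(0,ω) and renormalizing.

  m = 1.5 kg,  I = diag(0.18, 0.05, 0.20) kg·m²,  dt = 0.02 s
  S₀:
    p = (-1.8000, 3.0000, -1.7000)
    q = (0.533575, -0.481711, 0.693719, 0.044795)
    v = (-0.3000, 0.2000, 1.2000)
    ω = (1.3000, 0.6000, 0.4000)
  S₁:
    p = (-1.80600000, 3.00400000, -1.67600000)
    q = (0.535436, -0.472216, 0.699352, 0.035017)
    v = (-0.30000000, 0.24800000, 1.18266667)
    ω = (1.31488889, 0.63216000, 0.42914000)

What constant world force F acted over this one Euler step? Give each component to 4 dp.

F = (0.0000, 3.6000, -1.3000)

velocity change Δv = (0.00000000, 0.04800000, -0.01733333)
F = m·Δv/dt = (0.0000, 3.6000, -1.3000)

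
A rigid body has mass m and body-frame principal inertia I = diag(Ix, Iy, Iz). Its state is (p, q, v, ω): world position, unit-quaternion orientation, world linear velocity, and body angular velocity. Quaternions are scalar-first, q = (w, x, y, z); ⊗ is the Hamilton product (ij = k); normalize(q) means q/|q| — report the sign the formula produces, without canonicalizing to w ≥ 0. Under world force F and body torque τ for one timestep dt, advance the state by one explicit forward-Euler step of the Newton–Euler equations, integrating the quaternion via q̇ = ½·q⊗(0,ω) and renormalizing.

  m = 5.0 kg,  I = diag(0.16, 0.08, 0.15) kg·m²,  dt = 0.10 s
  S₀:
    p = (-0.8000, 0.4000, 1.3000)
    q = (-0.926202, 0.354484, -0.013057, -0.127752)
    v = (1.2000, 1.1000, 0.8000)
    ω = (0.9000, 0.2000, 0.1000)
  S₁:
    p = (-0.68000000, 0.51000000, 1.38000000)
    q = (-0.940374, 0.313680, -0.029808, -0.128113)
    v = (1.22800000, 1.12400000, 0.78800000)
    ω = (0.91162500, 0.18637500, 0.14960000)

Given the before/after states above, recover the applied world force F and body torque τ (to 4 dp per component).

velocity change Δv = (0.02800000, 0.02400000, -0.01200000)
m·(v₁−v₀)/dt = (1.4000, 1.2000, -0.6000)
ω₁ − ω₀ = (0.01162500, -0.01362500, 0.04960000)
precession coupling = (0.0014, 0.0009, -0.0144)
I·α + gyro = (0.0200, -0.0100, 0.0600)

F = (1.4000, 1.2000, -0.6000)
τ = (0.0200, -0.0100, 0.0600)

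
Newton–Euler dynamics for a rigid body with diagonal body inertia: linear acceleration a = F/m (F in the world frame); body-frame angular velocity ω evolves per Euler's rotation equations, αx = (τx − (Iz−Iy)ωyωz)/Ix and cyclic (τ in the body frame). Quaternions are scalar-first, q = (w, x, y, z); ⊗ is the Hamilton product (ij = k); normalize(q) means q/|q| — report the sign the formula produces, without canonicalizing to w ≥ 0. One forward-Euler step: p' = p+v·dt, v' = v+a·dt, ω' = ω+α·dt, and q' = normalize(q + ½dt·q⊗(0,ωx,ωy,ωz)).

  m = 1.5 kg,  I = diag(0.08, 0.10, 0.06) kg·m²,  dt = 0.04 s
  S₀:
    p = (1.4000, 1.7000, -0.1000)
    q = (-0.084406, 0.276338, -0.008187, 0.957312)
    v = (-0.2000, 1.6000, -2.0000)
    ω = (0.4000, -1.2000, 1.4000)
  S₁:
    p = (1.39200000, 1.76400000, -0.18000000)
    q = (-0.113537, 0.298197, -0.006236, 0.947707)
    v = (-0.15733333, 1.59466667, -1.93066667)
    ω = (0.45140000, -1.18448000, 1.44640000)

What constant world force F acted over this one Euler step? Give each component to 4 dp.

F = (1.6000, -0.2000, 2.6000)

Δv = v₁−v₀ = (0.04266667, -0.00533333, 0.06933333)
applied force F = (1.6000, -0.2000, 2.6000)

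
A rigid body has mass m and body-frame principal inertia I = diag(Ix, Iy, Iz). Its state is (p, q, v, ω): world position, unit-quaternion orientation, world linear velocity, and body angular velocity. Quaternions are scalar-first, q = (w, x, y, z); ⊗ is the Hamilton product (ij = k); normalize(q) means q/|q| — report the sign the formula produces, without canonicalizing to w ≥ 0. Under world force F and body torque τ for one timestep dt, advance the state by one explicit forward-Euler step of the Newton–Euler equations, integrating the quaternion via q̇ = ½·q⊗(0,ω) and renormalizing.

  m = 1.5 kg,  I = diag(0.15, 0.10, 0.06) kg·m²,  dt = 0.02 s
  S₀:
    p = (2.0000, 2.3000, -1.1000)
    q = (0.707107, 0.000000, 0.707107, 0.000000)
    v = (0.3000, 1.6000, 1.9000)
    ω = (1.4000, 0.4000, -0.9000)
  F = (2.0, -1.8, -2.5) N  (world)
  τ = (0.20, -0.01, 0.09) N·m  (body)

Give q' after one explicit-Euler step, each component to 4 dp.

q⊗(0,ω) = (-0.2828428, 0.3535535, 0.2828428, -1.6263461)
updated quaternion q' = (0.7042, 0.0035, 0.7098, -0.0163)

q' = (0.7042, 0.0035, 0.7098, -0.0163)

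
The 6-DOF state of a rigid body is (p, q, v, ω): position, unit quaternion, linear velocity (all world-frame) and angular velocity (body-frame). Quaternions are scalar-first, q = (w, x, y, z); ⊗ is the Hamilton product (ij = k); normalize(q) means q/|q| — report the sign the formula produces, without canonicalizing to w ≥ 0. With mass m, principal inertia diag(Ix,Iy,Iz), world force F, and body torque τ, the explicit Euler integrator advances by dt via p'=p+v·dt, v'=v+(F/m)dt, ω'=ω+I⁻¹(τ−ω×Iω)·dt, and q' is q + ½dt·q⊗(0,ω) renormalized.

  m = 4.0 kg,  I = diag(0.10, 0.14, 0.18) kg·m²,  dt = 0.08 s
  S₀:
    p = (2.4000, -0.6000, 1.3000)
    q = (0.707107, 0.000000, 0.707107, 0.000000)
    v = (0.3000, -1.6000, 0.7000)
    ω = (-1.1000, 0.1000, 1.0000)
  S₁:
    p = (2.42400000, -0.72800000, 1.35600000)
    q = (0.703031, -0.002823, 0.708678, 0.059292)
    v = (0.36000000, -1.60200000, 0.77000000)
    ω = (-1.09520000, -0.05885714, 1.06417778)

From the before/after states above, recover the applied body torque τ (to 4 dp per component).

ω₁ − ω₀ = (0.00480000, -0.15885714, 0.06417778)
applied torque τ = (0.0100, -0.1900, 0.1400)

τ = (0.0100, -0.1900, 0.1400)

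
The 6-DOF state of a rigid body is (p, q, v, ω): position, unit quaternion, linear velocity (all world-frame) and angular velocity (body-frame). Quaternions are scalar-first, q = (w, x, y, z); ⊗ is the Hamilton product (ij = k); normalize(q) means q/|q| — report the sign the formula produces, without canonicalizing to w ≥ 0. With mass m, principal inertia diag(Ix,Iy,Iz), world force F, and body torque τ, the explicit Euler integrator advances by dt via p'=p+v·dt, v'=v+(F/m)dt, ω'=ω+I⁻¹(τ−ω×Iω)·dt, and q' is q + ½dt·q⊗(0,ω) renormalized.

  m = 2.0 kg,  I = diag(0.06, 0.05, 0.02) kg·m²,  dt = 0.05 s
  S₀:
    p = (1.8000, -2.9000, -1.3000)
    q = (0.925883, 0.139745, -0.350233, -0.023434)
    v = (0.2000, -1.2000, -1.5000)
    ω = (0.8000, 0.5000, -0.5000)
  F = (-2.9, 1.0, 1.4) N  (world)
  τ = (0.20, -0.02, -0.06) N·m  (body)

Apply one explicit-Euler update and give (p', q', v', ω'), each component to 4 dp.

p' = (1.8100, -2.9600, -1.3750)
q' = (0.9268, 0.1629, -0.3373, -0.0262)
v' = (0.1275, -1.1750, -1.4650)
ω' = (0.9604, 0.4960, -0.6400)

precession coupling ω×(Iω) = (0.0075, -0.0160, -0.0040)
α = I⁻¹(τ − ω×Iω) = (3.2083, -0.0800, -2.8000)
new body rate ω' = (0.9604, 0.4960, -0.6400)
2q̇ = q⊗(0,ω) = (0.0516035, 0.9275399, 0.5140668, -0.1128826)
updated quaternion q' = (0.9268, 0.1629, -0.3373, -0.0262)
a = (-1.4500, 0.5000, 0.7000)
p + v·dt = (1.8100, -2.9600, -1.3750)
new velocity v' = (0.1275, -1.1750, -1.4650)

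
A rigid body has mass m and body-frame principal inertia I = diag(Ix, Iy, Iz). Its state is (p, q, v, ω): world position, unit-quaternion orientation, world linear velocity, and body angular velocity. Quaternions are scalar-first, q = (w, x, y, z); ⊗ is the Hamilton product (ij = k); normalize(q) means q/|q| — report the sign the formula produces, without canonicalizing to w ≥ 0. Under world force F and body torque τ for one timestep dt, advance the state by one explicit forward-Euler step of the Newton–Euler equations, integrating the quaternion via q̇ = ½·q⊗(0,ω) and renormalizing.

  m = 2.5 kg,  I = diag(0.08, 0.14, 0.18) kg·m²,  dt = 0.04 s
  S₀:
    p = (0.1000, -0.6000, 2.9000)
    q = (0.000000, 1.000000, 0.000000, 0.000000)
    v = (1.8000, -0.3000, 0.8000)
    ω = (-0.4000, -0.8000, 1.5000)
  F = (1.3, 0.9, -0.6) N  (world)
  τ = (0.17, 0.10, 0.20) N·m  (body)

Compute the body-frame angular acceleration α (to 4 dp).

α = (2.7250, 0.2857, 1.0044)

gyro term ω×Iω = (-0.0480, 0.0600, 0.0192)
angular accel α = (2.7250, 0.2857, 1.0044)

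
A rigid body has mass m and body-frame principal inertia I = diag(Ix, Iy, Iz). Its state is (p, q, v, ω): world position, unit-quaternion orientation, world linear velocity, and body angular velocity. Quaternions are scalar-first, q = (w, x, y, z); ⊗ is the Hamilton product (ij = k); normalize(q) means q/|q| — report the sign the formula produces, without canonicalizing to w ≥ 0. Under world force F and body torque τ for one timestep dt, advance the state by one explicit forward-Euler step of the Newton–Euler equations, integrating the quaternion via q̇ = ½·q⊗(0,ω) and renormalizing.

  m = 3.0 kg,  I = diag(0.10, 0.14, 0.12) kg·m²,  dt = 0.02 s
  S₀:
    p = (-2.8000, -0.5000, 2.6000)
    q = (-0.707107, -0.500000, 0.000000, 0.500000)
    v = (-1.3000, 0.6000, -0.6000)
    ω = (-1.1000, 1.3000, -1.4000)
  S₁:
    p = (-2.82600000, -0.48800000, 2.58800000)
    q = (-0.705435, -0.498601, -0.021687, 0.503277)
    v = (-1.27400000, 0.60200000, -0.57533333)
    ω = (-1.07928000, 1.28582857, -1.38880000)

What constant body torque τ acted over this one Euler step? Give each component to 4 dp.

rate change Δω = (0.02072000, -0.01417143, 0.01120000)
applied torque τ = (0.1400, -0.1300, 0.0100)

τ = (0.1400, -0.1300, 0.0100)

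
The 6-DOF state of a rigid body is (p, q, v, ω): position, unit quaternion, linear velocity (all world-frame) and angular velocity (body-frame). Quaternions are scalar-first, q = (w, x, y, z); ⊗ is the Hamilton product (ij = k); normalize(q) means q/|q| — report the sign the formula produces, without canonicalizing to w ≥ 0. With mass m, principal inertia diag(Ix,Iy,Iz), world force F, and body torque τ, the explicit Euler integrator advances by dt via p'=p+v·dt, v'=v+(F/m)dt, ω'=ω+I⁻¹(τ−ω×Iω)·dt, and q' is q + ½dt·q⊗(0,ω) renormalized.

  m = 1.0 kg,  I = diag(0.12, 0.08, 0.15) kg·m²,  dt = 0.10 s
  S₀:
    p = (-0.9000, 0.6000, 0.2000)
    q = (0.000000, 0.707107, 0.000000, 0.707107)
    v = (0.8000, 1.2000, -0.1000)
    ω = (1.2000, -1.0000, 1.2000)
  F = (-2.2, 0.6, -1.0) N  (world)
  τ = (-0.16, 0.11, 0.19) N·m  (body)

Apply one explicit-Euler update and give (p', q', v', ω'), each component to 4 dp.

p + v·dt = (-0.8200, 0.7200, 0.1900)
v' = v + a·dt = (0.5800, 1.2600, -0.2000)
ω×(Iω) gyroscopic = (-0.0840, -0.0432, 0.0480)
α = I⁻¹(τ − ω×Iω) = (-0.6333, 1.9150, 0.9467)
ω' = ω + α·dt = (1.1367, -0.8085, 1.2947)
Hamilton product q⊗(0,ω) = (-1.6970568, 0.7071070, 0.0000000, -0.7071070)
q' = normalize(q + ½dt·q⊗(0,ω)) = (-0.0844, 0.7389, 0.0000, 0.6685)

p' = (-0.8200, 0.7200, 0.1900)
q' = (-0.0844, 0.7389, 0.0000, 0.6685)
v' = (0.5800, 1.2600, -0.2000)
ω' = (1.1367, -0.8085, 1.2947)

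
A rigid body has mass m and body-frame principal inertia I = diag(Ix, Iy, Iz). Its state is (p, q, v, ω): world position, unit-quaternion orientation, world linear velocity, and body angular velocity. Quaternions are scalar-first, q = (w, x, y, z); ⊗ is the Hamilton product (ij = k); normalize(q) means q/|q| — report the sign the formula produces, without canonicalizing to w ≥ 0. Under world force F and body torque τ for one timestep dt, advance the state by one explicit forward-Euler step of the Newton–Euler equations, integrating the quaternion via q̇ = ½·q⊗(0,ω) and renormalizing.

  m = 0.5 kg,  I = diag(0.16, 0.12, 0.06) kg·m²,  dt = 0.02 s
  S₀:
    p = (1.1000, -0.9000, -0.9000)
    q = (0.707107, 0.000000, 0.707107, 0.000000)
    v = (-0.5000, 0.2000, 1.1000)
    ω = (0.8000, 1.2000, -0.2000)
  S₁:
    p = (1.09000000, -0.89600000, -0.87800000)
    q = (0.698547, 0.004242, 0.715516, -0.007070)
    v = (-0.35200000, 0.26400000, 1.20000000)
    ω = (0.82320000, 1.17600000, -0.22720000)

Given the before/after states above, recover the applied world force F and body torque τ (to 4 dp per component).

F = (3.7000, 1.6000, 2.5000)
τ = (0.2000, -0.1600, -0.1200)

rate change Δω = (0.02320000, -0.02400000, -0.02720000)
precession coupling = (0.0144, -0.0160, -0.0384)
applied torque τ = (0.2000, -0.1600, -0.1200)
velocity change Δv = (0.14800000, 0.06400000, 0.10000000)
F = m·Δv/dt = (3.7000, 1.6000, 2.5000)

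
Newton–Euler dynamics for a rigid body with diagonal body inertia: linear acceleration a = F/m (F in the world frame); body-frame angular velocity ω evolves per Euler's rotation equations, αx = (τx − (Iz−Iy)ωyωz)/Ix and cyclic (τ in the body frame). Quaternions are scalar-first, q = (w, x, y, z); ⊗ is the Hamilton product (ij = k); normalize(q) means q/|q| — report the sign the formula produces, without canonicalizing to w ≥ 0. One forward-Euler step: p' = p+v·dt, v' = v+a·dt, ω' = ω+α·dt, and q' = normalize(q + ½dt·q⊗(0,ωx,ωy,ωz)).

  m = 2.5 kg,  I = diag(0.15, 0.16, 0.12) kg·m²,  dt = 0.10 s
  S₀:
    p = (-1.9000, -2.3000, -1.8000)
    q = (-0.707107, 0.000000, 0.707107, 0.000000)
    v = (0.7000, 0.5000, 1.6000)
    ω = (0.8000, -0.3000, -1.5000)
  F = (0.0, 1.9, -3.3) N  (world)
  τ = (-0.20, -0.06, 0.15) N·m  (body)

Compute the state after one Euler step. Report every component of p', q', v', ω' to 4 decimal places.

a = (0.0000, 0.7600, -1.3200)
new position p' = (-1.8300, -2.2500, -1.6400)
v + (F/m)dt = (0.7000, 0.5760, 1.4680)
ω×(Iω) gyroscopic = (-0.0180, -0.0360, -0.0024)
α = I⁻¹(τ − ω×Iω) = (-1.2133, -0.1500, 1.2700)
ω + α·dt = (0.6787, -0.3150, -1.3730)
q⊗(0,ω) = (0.2121321, -1.6263461, 0.2121321, 0.4949749)
q' = normalize(q + ½dt·q⊗(0,ω)) = (-0.6939, -0.0810, 0.7151, 0.0247)

p' = (-1.8300, -2.2500, -1.6400)
q' = (-0.6939, -0.0810, 0.7151, 0.0247)
v' = (0.7000, 0.5760, 1.4680)
ω' = (0.6787, -0.3150, -1.3730)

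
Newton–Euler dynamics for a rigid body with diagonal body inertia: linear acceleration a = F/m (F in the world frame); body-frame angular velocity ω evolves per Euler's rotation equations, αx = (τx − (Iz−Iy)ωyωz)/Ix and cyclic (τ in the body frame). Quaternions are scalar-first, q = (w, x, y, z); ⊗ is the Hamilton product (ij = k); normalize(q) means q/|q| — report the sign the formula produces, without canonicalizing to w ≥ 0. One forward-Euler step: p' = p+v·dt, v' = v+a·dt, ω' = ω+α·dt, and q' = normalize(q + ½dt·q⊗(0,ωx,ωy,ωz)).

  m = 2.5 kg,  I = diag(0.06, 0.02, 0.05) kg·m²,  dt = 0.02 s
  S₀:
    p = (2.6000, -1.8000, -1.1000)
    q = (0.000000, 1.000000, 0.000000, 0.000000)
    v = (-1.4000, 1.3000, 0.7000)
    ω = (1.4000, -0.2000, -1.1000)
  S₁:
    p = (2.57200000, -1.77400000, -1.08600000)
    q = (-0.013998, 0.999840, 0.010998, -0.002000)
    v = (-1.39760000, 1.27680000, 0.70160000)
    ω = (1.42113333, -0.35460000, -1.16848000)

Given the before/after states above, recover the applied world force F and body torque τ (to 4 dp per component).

F = (0.3000, -2.9000, 0.2000)
τ = (0.0700, -0.1700, -0.1600)

Δv = v₁−v₀ = (0.00240000, -0.02320000, 0.00160000)
m·(v₁−v₀)/dt = (0.3000, -2.9000, 0.2000)
rate change Δω = (0.02113333, -0.15460000, -0.06848000)
I·α + gyro = (0.0700, -0.1700, -0.1600)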